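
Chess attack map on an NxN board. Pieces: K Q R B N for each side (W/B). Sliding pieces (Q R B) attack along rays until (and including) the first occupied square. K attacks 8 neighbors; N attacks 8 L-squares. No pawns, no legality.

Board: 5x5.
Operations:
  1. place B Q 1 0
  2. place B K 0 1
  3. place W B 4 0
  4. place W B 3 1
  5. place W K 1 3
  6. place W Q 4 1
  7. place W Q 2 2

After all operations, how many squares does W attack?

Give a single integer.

Op 1: place BQ@(1,0)
Op 2: place BK@(0,1)
Op 3: place WB@(4,0)
Op 4: place WB@(3,1)
Op 5: place WK@(1,3)
Op 6: place WQ@(4,1)
Op 7: place WQ@(2,2)
Per-piece attacks for W:
  WK@(1,3): attacks (1,4) (1,2) (2,3) (0,3) (2,4) (2,2) (0,4) (0,2)
  WQ@(2,2): attacks (2,3) (2,4) (2,1) (2,0) (3,2) (4,2) (1,2) (0,2) (3,3) (4,4) (3,1) (1,3) (1,1) (0,0) [ray(1,-1) blocked at (3,1); ray(-1,1) blocked at (1,3)]
  WB@(3,1): attacks (4,2) (4,0) (2,2) (2,0) [ray(1,-1) blocked at (4,0); ray(-1,1) blocked at (2,2)]
  WB@(4,0): attacks (3,1) [ray(-1,1) blocked at (3,1)]
  WQ@(4,1): attacks (4,2) (4,3) (4,4) (4,0) (3,1) (3,2) (2,3) (1,4) (3,0) [ray(0,-1) blocked at (4,0); ray(-1,0) blocked at (3,1)]
Union (21 distinct): (0,0) (0,2) (0,3) (0,4) (1,1) (1,2) (1,3) (1,4) (2,0) (2,1) (2,2) (2,3) (2,4) (3,0) (3,1) (3,2) (3,3) (4,0) (4,2) (4,3) (4,4)

Answer: 21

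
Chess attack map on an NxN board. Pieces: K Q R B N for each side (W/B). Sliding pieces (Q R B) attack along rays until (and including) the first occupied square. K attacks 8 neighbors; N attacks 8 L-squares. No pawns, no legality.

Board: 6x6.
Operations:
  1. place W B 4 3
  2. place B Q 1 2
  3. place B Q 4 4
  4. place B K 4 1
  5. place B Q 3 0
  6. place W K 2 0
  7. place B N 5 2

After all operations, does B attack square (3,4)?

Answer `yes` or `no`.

Op 1: place WB@(4,3)
Op 2: place BQ@(1,2)
Op 3: place BQ@(4,4)
Op 4: place BK@(4,1)
Op 5: place BQ@(3,0)
Op 6: place WK@(2,0)
Op 7: place BN@(5,2)
Per-piece attacks for B:
  BQ@(1,2): attacks (1,3) (1,4) (1,5) (1,1) (1,0) (2,2) (3,2) (4,2) (5,2) (0,2) (2,3) (3,4) (4,5) (2,1) (3,0) (0,3) (0,1) [ray(1,0) blocked at (5,2); ray(1,-1) blocked at (3,0)]
  BQ@(3,0): attacks (3,1) (3,2) (3,3) (3,4) (3,5) (4,0) (5,0) (2,0) (4,1) (2,1) (1,2) [ray(-1,0) blocked at (2,0); ray(1,1) blocked at (4,1); ray(-1,1) blocked at (1,2)]
  BK@(4,1): attacks (4,2) (4,0) (5,1) (3,1) (5,2) (5,0) (3,2) (3,0)
  BQ@(4,4): attacks (4,5) (4,3) (5,4) (3,4) (2,4) (1,4) (0,4) (5,5) (5,3) (3,5) (3,3) (2,2) (1,1) (0,0) [ray(0,-1) blocked at (4,3)]
  BN@(5,2): attacks (4,4) (3,3) (4,0) (3,1)
B attacks (3,4): yes

Answer: yes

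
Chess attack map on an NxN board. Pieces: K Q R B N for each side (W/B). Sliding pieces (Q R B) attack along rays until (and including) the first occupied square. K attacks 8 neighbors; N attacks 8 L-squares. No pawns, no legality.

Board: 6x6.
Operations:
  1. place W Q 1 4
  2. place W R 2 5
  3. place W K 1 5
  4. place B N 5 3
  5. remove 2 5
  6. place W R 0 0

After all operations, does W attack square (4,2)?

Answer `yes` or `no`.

Answer: no

Derivation:
Op 1: place WQ@(1,4)
Op 2: place WR@(2,5)
Op 3: place WK@(1,5)
Op 4: place BN@(5,3)
Op 5: remove (2,5)
Op 6: place WR@(0,0)
Per-piece attacks for W:
  WR@(0,0): attacks (0,1) (0,2) (0,3) (0,4) (0,5) (1,0) (2,0) (3,0) (4,0) (5,0)
  WQ@(1,4): attacks (1,5) (1,3) (1,2) (1,1) (1,0) (2,4) (3,4) (4,4) (5,4) (0,4) (2,5) (2,3) (3,2) (4,1) (5,0) (0,5) (0,3) [ray(0,1) blocked at (1,5)]
  WK@(1,5): attacks (1,4) (2,5) (0,5) (2,4) (0,4)
W attacks (4,2): no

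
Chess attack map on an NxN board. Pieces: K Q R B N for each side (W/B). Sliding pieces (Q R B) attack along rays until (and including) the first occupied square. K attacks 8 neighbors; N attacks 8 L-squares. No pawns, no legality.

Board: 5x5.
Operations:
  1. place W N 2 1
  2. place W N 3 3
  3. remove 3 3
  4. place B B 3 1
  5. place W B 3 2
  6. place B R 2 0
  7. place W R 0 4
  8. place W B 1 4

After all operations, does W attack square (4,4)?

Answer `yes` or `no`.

Op 1: place WN@(2,1)
Op 2: place WN@(3,3)
Op 3: remove (3,3)
Op 4: place BB@(3,1)
Op 5: place WB@(3,2)
Op 6: place BR@(2,0)
Op 7: place WR@(0,4)
Op 8: place WB@(1,4)
Per-piece attacks for W:
  WR@(0,4): attacks (0,3) (0,2) (0,1) (0,0) (1,4) [ray(1,0) blocked at (1,4)]
  WB@(1,4): attacks (2,3) (3,2) (0,3) [ray(1,-1) blocked at (3,2)]
  WN@(2,1): attacks (3,3) (4,2) (1,3) (0,2) (4,0) (0,0)
  WB@(3,2): attacks (4,3) (4,1) (2,3) (1,4) (2,1) [ray(-1,1) blocked at (1,4); ray(-1,-1) blocked at (2,1)]
W attacks (4,4): no

Answer: no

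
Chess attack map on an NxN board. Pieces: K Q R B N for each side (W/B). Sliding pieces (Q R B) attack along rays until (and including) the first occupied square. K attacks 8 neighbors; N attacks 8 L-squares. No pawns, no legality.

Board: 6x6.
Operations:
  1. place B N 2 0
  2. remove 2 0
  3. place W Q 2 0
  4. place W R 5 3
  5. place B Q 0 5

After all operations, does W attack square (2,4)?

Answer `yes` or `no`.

Op 1: place BN@(2,0)
Op 2: remove (2,0)
Op 3: place WQ@(2,0)
Op 4: place WR@(5,3)
Op 5: place BQ@(0,5)
Per-piece attacks for W:
  WQ@(2,0): attacks (2,1) (2,2) (2,3) (2,4) (2,5) (3,0) (4,0) (5,0) (1,0) (0,0) (3,1) (4,2) (5,3) (1,1) (0,2) [ray(1,1) blocked at (5,3)]
  WR@(5,3): attacks (5,4) (5,5) (5,2) (5,1) (5,0) (4,3) (3,3) (2,3) (1,3) (0,3)
W attacks (2,4): yes

Answer: yes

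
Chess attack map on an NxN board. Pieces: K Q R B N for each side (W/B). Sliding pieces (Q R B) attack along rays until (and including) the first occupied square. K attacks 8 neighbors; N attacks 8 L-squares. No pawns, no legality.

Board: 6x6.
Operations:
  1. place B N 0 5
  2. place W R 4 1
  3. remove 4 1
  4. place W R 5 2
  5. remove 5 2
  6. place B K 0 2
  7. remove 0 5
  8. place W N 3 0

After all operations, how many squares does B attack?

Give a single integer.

Answer: 5

Derivation:
Op 1: place BN@(0,5)
Op 2: place WR@(4,1)
Op 3: remove (4,1)
Op 4: place WR@(5,2)
Op 5: remove (5,2)
Op 6: place BK@(0,2)
Op 7: remove (0,5)
Op 8: place WN@(3,0)
Per-piece attacks for B:
  BK@(0,2): attacks (0,3) (0,1) (1,2) (1,3) (1,1)
Union (5 distinct): (0,1) (0,3) (1,1) (1,2) (1,3)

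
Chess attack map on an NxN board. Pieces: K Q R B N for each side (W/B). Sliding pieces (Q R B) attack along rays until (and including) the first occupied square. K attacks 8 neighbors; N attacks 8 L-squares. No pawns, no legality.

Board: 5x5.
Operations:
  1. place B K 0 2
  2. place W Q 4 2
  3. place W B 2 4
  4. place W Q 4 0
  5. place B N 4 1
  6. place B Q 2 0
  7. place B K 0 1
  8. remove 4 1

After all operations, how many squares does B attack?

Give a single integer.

Op 1: place BK@(0,2)
Op 2: place WQ@(4,2)
Op 3: place WB@(2,4)
Op 4: place WQ@(4,0)
Op 5: place BN@(4,1)
Op 6: place BQ@(2,0)
Op 7: place BK@(0,1)
Op 8: remove (4,1)
Per-piece attacks for B:
  BK@(0,1): attacks (0,2) (0,0) (1,1) (1,2) (1,0)
  BK@(0,2): attacks (0,3) (0,1) (1,2) (1,3) (1,1)
  BQ@(2,0): attacks (2,1) (2,2) (2,3) (2,4) (3,0) (4,0) (1,0) (0,0) (3,1) (4,2) (1,1) (0,2) [ray(0,1) blocked at (2,4); ray(1,0) blocked at (4,0); ray(1,1) blocked at (4,2); ray(-1,1) blocked at (0,2)]
Union (16 distinct): (0,0) (0,1) (0,2) (0,3) (1,0) (1,1) (1,2) (1,3) (2,1) (2,2) (2,3) (2,4) (3,0) (3,1) (4,0) (4,2)

Answer: 16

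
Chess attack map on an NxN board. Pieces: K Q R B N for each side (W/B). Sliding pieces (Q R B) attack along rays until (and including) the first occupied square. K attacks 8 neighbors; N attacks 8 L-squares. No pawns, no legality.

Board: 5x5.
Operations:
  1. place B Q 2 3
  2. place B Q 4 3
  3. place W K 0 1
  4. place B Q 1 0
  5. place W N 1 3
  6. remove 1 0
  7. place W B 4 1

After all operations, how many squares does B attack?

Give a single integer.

Answer: 17

Derivation:
Op 1: place BQ@(2,3)
Op 2: place BQ@(4,3)
Op 3: place WK@(0,1)
Op 4: place BQ@(1,0)
Op 5: place WN@(1,3)
Op 6: remove (1,0)
Op 7: place WB@(4,1)
Per-piece attacks for B:
  BQ@(2,3): attacks (2,4) (2,2) (2,1) (2,0) (3,3) (4,3) (1,3) (3,4) (3,2) (4,1) (1,4) (1,2) (0,1) [ray(1,0) blocked at (4,3); ray(-1,0) blocked at (1,3); ray(1,-1) blocked at (4,1); ray(-1,-1) blocked at (0,1)]
  BQ@(4,3): attacks (4,4) (4,2) (4,1) (3,3) (2,3) (3,4) (3,2) (2,1) (1,0) [ray(0,-1) blocked at (4,1); ray(-1,0) blocked at (2,3)]
Union (17 distinct): (0,1) (1,0) (1,2) (1,3) (1,4) (2,0) (2,1) (2,2) (2,3) (2,4) (3,2) (3,3) (3,4) (4,1) (4,2) (4,3) (4,4)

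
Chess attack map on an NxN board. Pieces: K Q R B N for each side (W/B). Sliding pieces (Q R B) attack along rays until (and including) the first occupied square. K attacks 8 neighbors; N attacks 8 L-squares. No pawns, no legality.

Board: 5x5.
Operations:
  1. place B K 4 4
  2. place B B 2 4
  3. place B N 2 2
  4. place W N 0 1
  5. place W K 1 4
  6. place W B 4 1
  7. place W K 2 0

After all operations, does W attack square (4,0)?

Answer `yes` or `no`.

Op 1: place BK@(4,4)
Op 2: place BB@(2,4)
Op 3: place BN@(2,2)
Op 4: place WN@(0,1)
Op 5: place WK@(1,4)
Op 6: place WB@(4,1)
Op 7: place WK@(2,0)
Per-piece attacks for W:
  WN@(0,1): attacks (1,3) (2,2) (2,0)
  WK@(1,4): attacks (1,3) (2,4) (0,4) (2,3) (0,3)
  WK@(2,0): attacks (2,1) (3,0) (1,0) (3,1) (1,1)
  WB@(4,1): attacks (3,2) (2,3) (1,4) (3,0) [ray(-1,1) blocked at (1,4)]
W attacks (4,0): no

Answer: no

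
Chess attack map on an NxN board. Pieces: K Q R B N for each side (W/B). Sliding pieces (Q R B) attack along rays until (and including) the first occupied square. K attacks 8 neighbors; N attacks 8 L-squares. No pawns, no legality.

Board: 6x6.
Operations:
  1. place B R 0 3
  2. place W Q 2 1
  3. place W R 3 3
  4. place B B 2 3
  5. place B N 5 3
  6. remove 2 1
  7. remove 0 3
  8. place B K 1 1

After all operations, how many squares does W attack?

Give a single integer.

Answer: 8

Derivation:
Op 1: place BR@(0,3)
Op 2: place WQ@(2,1)
Op 3: place WR@(3,3)
Op 4: place BB@(2,3)
Op 5: place BN@(5,3)
Op 6: remove (2,1)
Op 7: remove (0,3)
Op 8: place BK@(1,1)
Per-piece attacks for W:
  WR@(3,3): attacks (3,4) (3,5) (3,2) (3,1) (3,0) (4,3) (5,3) (2,3) [ray(1,0) blocked at (5,3); ray(-1,0) blocked at (2,3)]
Union (8 distinct): (2,3) (3,0) (3,1) (3,2) (3,4) (3,5) (4,3) (5,3)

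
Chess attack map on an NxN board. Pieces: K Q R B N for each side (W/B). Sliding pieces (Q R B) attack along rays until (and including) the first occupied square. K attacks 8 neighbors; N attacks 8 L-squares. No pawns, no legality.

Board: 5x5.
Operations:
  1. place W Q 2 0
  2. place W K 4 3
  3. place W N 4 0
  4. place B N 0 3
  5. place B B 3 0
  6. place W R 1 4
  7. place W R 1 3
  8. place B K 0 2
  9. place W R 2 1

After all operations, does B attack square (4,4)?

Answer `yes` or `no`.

Op 1: place WQ@(2,0)
Op 2: place WK@(4,3)
Op 3: place WN@(4,0)
Op 4: place BN@(0,3)
Op 5: place BB@(3,0)
Op 6: place WR@(1,4)
Op 7: place WR@(1,3)
Op 8: place BK@(0,2)
Op 9: place WR@(2,1)
Per-piece attacks for B:
  BK@(0,2): attacks (0,3) (0,1) (1,2) (1,3) (1,1)
  BN@(0,3): attacks (2,4) (1,1) (2,2)
  BB@(3,0): attacks (4,1) (2,1) [ray(-1,1) blocked at (2,1)]
B attacks (4,4): no

Answer: no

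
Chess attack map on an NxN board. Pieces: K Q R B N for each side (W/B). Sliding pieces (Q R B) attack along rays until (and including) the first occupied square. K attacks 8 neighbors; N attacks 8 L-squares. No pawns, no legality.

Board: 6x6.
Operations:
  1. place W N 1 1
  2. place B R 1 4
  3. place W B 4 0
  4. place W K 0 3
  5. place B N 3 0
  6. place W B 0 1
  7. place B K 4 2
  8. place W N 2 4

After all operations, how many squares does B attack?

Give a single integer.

Op 1: place WN@(1,1)
Op 2: place BR@(1,4)
Op 3: place WB@(4,0)
Op 4: place WK@(0,3)
Op 5: place BN@(3,0)
Op 6: place WB@(0,1)
Op 7: place BK@(4,2)
Op 8: place WN@(2,4)
Per-piece attacks for B:
  BR@(1,4): attacks (1,5) (1,3) (1,2) (1,1) (2,4) (0,4) [ray(0,-1) blocked at (1,1); ray(1,0) blocked at (2,4)]
  BN@(3,0): attacks (4,2) (5,1) (2,2) (1,1)
  BK@(4,2): attacks (4,3) (4,1) (5,2) (3,2) (5,3) (5,1) (3,3) (3,1)
Union (16 distinct): (0,4) (1,1) (1,2) (1,3) (1,5) (2,2) (2,4) (3,1) (3,2) (3,3) (4,1) (4,2) (4,3) (5,1) (5,2) (5,3)

Answer: 16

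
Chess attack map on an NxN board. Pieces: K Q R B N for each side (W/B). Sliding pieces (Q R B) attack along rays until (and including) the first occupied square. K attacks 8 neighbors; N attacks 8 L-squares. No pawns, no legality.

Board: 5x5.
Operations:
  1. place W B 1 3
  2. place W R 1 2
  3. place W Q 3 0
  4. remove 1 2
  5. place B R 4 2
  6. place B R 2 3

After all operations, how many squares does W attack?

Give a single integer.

Op 1: place WB@(1,3)
Op 2: place WR@(1,2)
Op 3: place WQ@(3,0)
Op 4: remove (1,2)
Op 5: place BR@(4,2)
Op 6: place BR@(2,3)
Per-piece attacks for W:
  WB@(1,3): attacks (2,4) (2,2) (3,1) (4,0) (0,4) (0,2)
  WQ@(3,0): attacks (3,1) (3,2) (3,3) (3,4) (4,0) (2,0) (1,0) (0,0) (4,1) (2,1) (1,2) (0,3)
Union (16 distinct): (0,0) (0,2) (0,3) (0,4) (1,0) (1,2) (2,0) (2,1) (2,2) (2,4) (3,1) (3,2) (3,3) (3,4) (4,0) (4,1)

Answer: 16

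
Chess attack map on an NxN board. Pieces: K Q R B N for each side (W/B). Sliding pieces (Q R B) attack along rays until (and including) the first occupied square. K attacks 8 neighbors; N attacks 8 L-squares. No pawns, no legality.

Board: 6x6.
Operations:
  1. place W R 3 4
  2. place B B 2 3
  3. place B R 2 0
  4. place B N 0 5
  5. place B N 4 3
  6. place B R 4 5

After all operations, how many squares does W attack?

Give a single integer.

Op 1: place WR@(3,4)
Op 2: place BB@(2,3)
Op 3: place BR@(2,0)
Op 4: place BN@(0,5)
Op 5: place BN@(4,3)
Op 6: place BR@(4,5)
Per-piece attacks for W:
  WR@(3,4): attacks (3,5) (3,3) (3,2) (3,1) (3,0) (4,4) (5,4) (2,4) (1,4) (0,4)
Union (10 distinct): (0,4) (1,4) (2,4) (3,0) (3,1) (3,2) (3,3) (3,5) (4,4) (5,4)

Answer: 10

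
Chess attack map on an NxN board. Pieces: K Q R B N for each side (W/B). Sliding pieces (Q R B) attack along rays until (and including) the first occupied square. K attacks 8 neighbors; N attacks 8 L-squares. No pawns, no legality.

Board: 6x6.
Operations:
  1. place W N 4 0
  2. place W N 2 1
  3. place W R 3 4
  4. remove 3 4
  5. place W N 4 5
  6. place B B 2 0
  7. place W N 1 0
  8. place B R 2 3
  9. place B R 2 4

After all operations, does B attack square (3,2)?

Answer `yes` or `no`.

Op 1: place WN@(4,0)
Op 2: place WN@(2,1)
Op 3: place WR@(3,4)
Op 4: remove (3,4)
Op 5: place WN@(4,5)
Op 6: place BB@(2,0)
Op 7: place WN@(1,0)
Op 8: place BR@(2,3)
Op 9: place BR@(2,4)
Per-piece attacks for B:
  BB@(2,0): attacks (3,1) (4,2) (5,3) (1,1) (0,2)
  BR@(2,3): attacks (2,4) (2,2) (2,1) (3,3) (4,3) (5,3) (1,3) (0,3) [ray(0,1) blocked at (2,4); ray(0,-1) blocked at (2,1)]
  BR@(2,4): attacks (2,5) (2,3) (3,4) (4,4) (5,4) (1,4) (0,4) [ray(0,-1) blocked at (2,3)]
B attacks (3,2): no

Answer: no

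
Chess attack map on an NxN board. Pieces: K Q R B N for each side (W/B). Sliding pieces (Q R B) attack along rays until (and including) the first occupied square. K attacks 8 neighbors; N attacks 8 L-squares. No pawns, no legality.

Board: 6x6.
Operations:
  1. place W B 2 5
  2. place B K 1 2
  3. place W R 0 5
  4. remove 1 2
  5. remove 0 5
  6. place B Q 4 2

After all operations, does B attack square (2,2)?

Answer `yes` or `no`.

Op 1: place WB@(2,5)
Op 2: place BK@(1,2)
Op 3: place WR@(0,5)
Op 4: remove (1,2)
Op 5: remove (0,5)
Op 6: place BQ@(4,2)
Per-piece attacks for B:
  BQ@(4,2): attacks (4,3) (4,4) (4,5) (4,1) (4,0) (5,2) (3,2) (2,2) (1,2) (0,2) (5,3) (5,1) (3,3) (2,4) (1,5) (3,1) (2,0)
B attacks (2,2): yes

Answer: yes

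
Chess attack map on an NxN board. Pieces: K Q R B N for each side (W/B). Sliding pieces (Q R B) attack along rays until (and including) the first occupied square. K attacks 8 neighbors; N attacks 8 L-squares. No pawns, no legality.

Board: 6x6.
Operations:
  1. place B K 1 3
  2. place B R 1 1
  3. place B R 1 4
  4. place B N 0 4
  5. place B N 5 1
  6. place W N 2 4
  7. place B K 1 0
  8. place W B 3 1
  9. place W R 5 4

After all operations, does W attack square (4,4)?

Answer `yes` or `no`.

Op 1: place BK@(1,3)
Op 2: place BR@(1,1)
Op 3: place BR@(1,4)
Op 4: place BN@(0,4)
Op 5: place BN@(5,1)
Op 6: place WN@(2,4)
Op 7: place BK@(1,0)
Op 8: place WB@(3,1)
Op 9: place WR@(5,4)
Per-piece attacks for W:
  WN@(2,4): attacks (4,5) (0,5) (3,2) (4,3) (1,2) (0,3)
  WB@(3,1): attacks (4,2) (5,3) (4,0) (2,2) (1,3) (2,0) [ray(-1,1) blocked at (1,3)]
  WR@(5,4): attacks (5,5) (5,3) (5,2) (5,1) (4,4) (3,4) (2,4) [ray(0,-1) blocked at (5,1); ray(-1,0) blocked at (2,4)]
W attacks (4,4): yes

Answer: yes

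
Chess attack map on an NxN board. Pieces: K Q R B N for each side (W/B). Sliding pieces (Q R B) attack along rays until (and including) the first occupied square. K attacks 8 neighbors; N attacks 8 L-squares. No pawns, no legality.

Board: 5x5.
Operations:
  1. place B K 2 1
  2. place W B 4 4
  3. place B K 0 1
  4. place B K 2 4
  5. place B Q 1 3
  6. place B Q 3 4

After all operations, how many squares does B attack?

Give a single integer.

Op 1: place BK@(2,1)
Op 2: place WB@(4,4)
Op 3: place BK@(0,1)
Op 4: place BK@(2,4)
Op 5: place BQ@(1,3)
Op 6: place BQ@(3,4)
Per-piece attacks for B:
  BK@(0,1): attacks (0,2) (0,0) (1,1) (1,2) (1,0)
  BQ@(1,3): attacks (1,4) (1,2) (1,1) (1,0) (2,3) (3,3) (4,3) (0,3) (2,4) (2,2) (3,1) (4,0) (0,4) (0,2) [ray(1,1) blocked at (2,4)]
  BK@(2,1): attacks (2,2) (2,0) (3,1) (1,1) (3,2) (3,0) (1,2) (1,0)
  BK@(2,4): attacks (2,3) (3,4) (1,4) (3,3) (1,3)
  BQ@(3,4): attacks (3,3) (3,2) (3,1) (3,0) (4,4) (2,4) (4,3) (2,3) (1,2) (0,1) [ray(1,0) blocked at (4,4); ray(-1,0) blocked at (2,4); ray(-1,-1) blocked at (0,1)]
Union (22 distinct): (0,0) (0,1) (0,2) (0,3) (0,4) (1,0) (1,1) (1,2) (1,3) (1,4) (2,0) (2,2) (2,3) (2,4) (3,0) (3,1) (3,2) (3,3) (3,4) (4,0) (4,3) (4,4)

Answer: 22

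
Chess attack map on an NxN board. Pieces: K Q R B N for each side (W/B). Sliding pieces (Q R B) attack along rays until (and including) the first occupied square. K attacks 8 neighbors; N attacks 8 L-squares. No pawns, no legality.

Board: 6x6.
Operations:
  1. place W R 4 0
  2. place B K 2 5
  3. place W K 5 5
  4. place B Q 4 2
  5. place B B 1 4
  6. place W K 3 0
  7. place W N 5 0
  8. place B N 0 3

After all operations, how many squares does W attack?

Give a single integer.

Op 1: place WR@(4,0)
Op 2: place BK@(2,5)
Op 3: place WK@(5,5)
Op 4: place BQ@(4,2)
Op 5: place BB@(1,4)
Op 6: place WK@(3,0)
Op 7: place WN@(5,0)
Op 8: place BN@(0,3)
Per-piece attacks for W:
  WK@(3,0): attacks (3,1) (4,0) (2,0) (4,1) (2,1)
  WR@(4,0): attacks (4,1) (4,2) (5,0) (3,0) [ray(0,1) blocked at (4,2); ray(1,0) blocked at (5,0); ray(-1,0) blocked at (3,0)]
  WN@(5,0): attacks (4,2) (3,1)
  WK@(5,5): attacks (5,4) (4,5) (4,4)
Union (11 distinct): (2,0) (2,1) (3,0) (3,1) (4,0) (4,1) (4,2) (4,4) (4,5) (5,0) (5,4)

Answer: 11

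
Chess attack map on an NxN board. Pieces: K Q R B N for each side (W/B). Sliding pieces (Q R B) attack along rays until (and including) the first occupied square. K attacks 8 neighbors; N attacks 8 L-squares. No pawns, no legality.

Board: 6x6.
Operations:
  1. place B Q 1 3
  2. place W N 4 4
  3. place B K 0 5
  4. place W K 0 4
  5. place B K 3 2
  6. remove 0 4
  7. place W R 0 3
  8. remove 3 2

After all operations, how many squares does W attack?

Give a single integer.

Op 1: place BQ@(1,3)
Op 2: place WN@(4,4)
Op 3: place BK@(0,5)
Op 4: place WK@(0,4)
Op 5: place BK@(3,2)
Op 6: remove (0,4)
Op 7: place WR@(0,3)
Op 8: remove (3,2)
Per-piece attacks for W:
  WR@(0,3): attacks (0,4) (0,5) (0,2) (0,1) (0,0) (1,3) [ray(0,1) blocked at (0,5); ray(1,0) blocked at (1,3)]
  WN@(4,4): attacks (2,5) (5,2) (3,2) (2,3)
Union (10 distinct): (0,0) (0,1) (0,2) (0,4) (0,5) (1,3) (2,3) (2,5) (3,2) (5,2)

Answer: 10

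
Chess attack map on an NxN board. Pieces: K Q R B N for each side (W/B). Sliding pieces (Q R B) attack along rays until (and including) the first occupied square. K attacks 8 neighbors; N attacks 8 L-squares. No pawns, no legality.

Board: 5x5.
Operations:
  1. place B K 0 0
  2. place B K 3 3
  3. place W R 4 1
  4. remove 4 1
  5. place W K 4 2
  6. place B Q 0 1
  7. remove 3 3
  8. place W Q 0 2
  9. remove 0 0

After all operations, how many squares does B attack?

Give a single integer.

Answer: 10

Derivation:
Op 1: place BK@(0,0)
Op 2: place BK@(3,3)
Op 3: place WR@(4,1)
Op 4: remove (4,1)
Op 5: place WK@(4,2)
Op 6: place BQ@(0,1)
Op 7: remove (3,3)
Op 8: place WQ@(0,2)
Op 9: remove (0,0)
Per-piece attacks for B:
  BQ@(0,1): attacks (0,2) (0,0) (1,1) (2,1) (3,1) (4,1) (1,2) (2,3) (3,4) (1,0) [ray(0,1) blocked at (0,2)]
Union (10 distinct): (0,0) (0,2) (1,0) (1,1) (1,2) (2,1) (2,3) (3,1) (3,4) (4,1)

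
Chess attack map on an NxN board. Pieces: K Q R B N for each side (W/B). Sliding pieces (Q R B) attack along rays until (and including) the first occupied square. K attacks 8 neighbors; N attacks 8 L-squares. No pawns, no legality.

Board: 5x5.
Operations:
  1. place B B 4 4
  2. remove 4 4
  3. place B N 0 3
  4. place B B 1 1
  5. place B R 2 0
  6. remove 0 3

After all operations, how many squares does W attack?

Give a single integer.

Op 1: place BB@(4,4)
Op 2: remove (4,4)
Op 3: place BN@(0,3)
Op 4: place BB@(1,1)
Op 5: place BR@(2,0)
Op 6: remove (0,3)
Per-piece attacks for W:
Union (0 distinct): (none)

Answer: 0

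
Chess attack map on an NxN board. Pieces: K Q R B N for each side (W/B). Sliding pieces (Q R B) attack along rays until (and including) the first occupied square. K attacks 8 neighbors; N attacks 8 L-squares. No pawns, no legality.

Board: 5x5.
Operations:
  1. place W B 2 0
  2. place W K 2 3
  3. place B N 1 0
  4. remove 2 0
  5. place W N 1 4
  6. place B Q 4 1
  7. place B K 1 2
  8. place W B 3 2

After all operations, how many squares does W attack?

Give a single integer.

Op 1: place WB@(2,0)
Op 2: place WK@(2,3)
Op 3: place BN@(1,0)
Op 4: remove (2,0)
Op 5: place WN@(1,4)
Op 6: place BQ@(4,1)
Op 7: place BK@(1,2)
Op 8: place WB@(3,2)
Per-piece attacks for W:
  WN@(1,4): attacks (2,2) (3,3) (0,2)
  WK@(2,3): attacks (2,4) (2,2) (3,3) (1,3) (3,4) (3,2) (1,4) (1,2)
  WB@(3,2): attacks (4,3) (4,1) (2,3) (2,1) (1,0) [ray(1,-1) blocked at (4,1); ray(-1,1) blocked at (2,3); ray(-1,-1) blocked at (1,0)]
Union (14 distinct): (0,2) (1,0) (1,2) (1,3) (1,4) (2,1) (2,2) (2,3) (2,4) (3,2) (3,3) (3,4) (4,1) (4,3)

Answer: 14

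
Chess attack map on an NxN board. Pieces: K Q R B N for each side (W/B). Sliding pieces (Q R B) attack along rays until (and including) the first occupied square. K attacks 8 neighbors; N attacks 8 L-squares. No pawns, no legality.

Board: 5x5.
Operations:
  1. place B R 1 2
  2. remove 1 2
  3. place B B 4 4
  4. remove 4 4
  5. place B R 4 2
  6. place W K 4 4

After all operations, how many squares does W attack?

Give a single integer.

Op 1: place BR@(1,2)
Op 2: remove (1,2)
Op 3: place BB@(4,4)
Op 4: remove (4,4)
Op 5: place BR@(4,2)
Op 6: place WK@(4,4)
Per-piece attacks for W:
  WK@(4,4): attacks (4,3) (3,4) (3,3)
Union (3 distinct): (3,3) (3,4) (4,3)

Answer: 3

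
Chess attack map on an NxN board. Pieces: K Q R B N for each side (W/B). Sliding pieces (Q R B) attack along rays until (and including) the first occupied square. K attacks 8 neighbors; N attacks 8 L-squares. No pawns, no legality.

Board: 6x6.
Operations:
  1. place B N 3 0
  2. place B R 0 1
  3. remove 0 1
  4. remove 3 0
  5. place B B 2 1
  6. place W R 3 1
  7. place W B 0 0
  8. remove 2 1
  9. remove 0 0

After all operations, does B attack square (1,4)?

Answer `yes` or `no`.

Op 1: place BN@(3,0)
Op 2: place BR@(0,1)
Op 3: remove (0,1)
Op 4: remove (3,0)
Op 5: place BB@(2,1)
Op 6: place WR@(3,1)
Op 7: place WB@(0,0)
Op 8: remove (2,1)
Op 9: remove (0,0)
Per-piece attacks for B:
B attacks (1,4): no

Answer: no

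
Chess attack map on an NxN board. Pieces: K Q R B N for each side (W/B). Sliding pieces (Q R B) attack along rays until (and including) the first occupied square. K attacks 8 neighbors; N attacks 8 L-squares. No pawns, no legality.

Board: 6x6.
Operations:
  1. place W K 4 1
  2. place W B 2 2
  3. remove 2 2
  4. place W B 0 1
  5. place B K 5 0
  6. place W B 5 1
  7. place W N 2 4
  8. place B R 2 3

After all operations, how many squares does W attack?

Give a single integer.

Op 1: place WK@(4,1)
Op 2: place WB@(2,2)
Op 3: remove (2,2)
Op 4: place WB@(0,1)
Op 5: place BK@(5,0)
Op 6: place WB@(5,1)
Op 7: place WN@(2,4)
Op 8: place BR@(2,3)
Per-piece attacks for W:
  WB@(0,1): attacks (1,2) (2,3) (1,0) [ray(1,1) blocked at (2,3)]
  WN@(2,4): attacks (4,5) (0,5) (3,2) (4,3) (1,2) (0,3)
  WK@(4,1): attacks (4,2) (4,0) (5,1) (3,1) (5,2) (5,0) (3,2) (3,0)
  WB@(5,1): attacks (4,2) (3,3) (2,4) (4,0) [ray(-1,1) blocked at (2,4)]
Union (17 distinct): (0,3) (0,5) (1,0) (1,2) (2,3) (2,4) (3,0) (3,1) (3,2) (3,3) (4,0) (4,2) (4,3) (4,5) (5,0) (5,1) (5,2)

Answer: 17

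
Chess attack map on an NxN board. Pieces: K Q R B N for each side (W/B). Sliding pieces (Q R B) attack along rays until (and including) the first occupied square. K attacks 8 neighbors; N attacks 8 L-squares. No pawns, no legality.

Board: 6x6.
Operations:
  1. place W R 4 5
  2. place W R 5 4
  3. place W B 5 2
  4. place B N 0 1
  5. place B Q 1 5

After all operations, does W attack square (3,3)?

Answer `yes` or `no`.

Op 1: place WR@(4,5)
Op 2: place WR@(5,4)
Op 3: place WB@(5,2)
Op 4: place BN@(0,1)
Op 5: place BQ@(1,5)
Per-piece attacks for W:
  WR@(4,5): attacks (4,4) (4,3) (4,2) (4,1) (4,0) (5,5) (3,5) (2,5) (1,5) [ray(-1,0) blocked at (1,5)]
  WB@(5,2): attacks (4,3) (3,4) (2,5) (4,1) (3,0)
  WR@(5,4): attacks (5,5) (5,3) (5,2) (4,4) (3,4) (2,4) (1,4) (0,4) [ray(0,-1) blocked at (5,2)]
W attacks (3,3): no

Answer: no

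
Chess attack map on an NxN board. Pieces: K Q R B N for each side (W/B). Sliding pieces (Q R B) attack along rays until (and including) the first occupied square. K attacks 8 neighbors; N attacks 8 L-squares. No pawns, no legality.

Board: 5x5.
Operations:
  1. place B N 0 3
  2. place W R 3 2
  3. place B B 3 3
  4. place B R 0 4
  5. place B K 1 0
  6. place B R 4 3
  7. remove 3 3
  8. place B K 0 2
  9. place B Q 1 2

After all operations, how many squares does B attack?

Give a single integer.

Op 1: place BN@(0,3)
Op 2: place WR@(3,2)
Op 3: place BB@(3,3)
Op 4: place BR@(0,4)
Op 5: place BK@(1,0)
Op 6: place BR@(4,3)
Op 7: remove (3,3)
Op 8: place BK@(0,2)
Op 9: place BQ@(1,2)
Per-piece attacks for B:
  BK@(0,2): attacks (0,3) (0,1) (1,2) (1,3) (1,1)
  BN@(0,3): attacks (2,4) (1,1) (2,2)
  BR@(0,4): attacks (0,3) (1,4) (2,4) (3,4) (4,4) [ray(0,-1) blocked at (0,3)]
  BK@(1,0): attacks (1,1) (2,0) (0,0) (2,1) (0,1)
  BQ@(1,2): attacks (1,3) (1,4) (1,1) (1,0) (2,2) (3,2) (0,2) (2,3) (3,4) (2,1) (3,0) (0,3) (0,1) [ray(0,-1) blocked at (1,0); ray(1,0) blocked at (3,2); ray(-1,0) blocked at (0,2); ray(-1,1) blocked at (0,3)]
  BR@(4,3): attacks (4,4) (4,2) (4,1) (4,0) (3,3) (2,3) (1,3) (0,3) [ray(-1,0) blocked at (0,3)]
Union (22 distinct): (0,0) (0,1) (0,2) (0,3) (1,0) (1,1) (1,2) (1,3) (1,4) (2,0) (2,1) (2,2) (2,3) (2,4) (3,0) (3,2) (3,3) (3,4) (4,0) (4,1) (4,2) (4,4)

Answer: 22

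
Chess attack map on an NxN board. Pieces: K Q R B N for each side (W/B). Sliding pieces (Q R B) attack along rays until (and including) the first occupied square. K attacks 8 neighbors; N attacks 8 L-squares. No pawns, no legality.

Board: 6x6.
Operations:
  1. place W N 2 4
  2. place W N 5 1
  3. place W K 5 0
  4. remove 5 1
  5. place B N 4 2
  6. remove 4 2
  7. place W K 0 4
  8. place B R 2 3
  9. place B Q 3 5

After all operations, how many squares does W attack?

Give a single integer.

Op 1: place WN@(2,4)
Op 2: place WN@(5,1)
Op 3: place WK@(5,0)
Op 4: remove (5,1)
Op 5: place BN@(4,2)
Op 6: remove (4,2)
Op 7: place WK@(0,4)
Op 8: place BR@(2,3)
Op 9: place BQ@(3,5)
Per-piece attacks for W:
  WK@(0,4): attacks (0,5) (0,3) (1,4) (1,5) (1,3)
  WN@(2,4): attacks (4,5) (0,5) (3,2) (4,3) (1,2) (0,3)
  WK@(5,0): attacks (5,1) (4,0) (4,1)
Union (12 distinct): (0,3) (0,5) (1,2) (1,3) (1,4) (1,5) (3,2) (4,0) (4,1) (4,3) (4,5) (5,1)

Answer: 12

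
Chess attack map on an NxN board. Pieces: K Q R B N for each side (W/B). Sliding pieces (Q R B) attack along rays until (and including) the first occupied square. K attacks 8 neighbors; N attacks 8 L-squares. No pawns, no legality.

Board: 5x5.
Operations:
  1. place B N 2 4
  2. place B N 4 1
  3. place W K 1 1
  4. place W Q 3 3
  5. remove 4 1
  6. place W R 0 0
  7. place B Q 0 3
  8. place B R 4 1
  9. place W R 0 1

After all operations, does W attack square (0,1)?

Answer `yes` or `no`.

Op 1: place BN@(2,4)
Op 2: place BN@(4,1)
Op 3: place WK@(1,1)
Op 4: place WQ@(3,3)
Op 5: remove (4,1)
Op 6: place WR@(0,0)
Op 7: place BQ@(0,3)
Op 8: place BR@(4,1)
Op 9: place WR@(0,1)
Per-piece attacks for W:
  WR@(0,0): attacks (0,1) (1,0) (2,0) (3,0) (4,0) [ray(0,1) blocked at (0,1)]
  WR@(0,1): attacks (0,2) (0,3) (0,0) (1,1) [ray(0,1) blocked at (0,3); ray(0,-1) blocked at (0,0); ray(1,0) blocked at (1,1)]
  WK@(1,1): attacks (1,2) (1,0) (2,1) (0,1) (2,2) (2,0) (0,2) (0,0)
  WQ@(3,3): attacks (3,4) (3,2) (3,1) (3,0) (4,3) (2,3) (1,3) (0,3) (4,4) (4,2) (2,4) (2,2) (1,1) [ray(-1,0) blocked at (0,3); ray(-1,1) blocked at (2,4); ray(-1,-1) blocked at (1,1)]
W attacks (0,1): yes

Answer: yes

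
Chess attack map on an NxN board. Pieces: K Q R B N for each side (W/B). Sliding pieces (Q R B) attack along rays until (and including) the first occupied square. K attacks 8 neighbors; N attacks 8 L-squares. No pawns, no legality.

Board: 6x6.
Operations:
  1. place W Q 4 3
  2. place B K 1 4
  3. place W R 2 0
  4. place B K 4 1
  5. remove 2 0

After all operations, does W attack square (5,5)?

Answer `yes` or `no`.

Op 1: place WQ@(4,3)
Op 2: place BK@(1,4)
Op 3: place WR@(2,0)
Op 4: place BK@(4,1)
Op 5: remove (2,0)
Per-piece attacks for W:
  WQ@(4,3): attacks (4,4) (4,5) (4,2) (4,1) (5,3) (3,3) (2,3) (1,3) (0,3) (5,4) (5,2) (3,4) (2,5) (3,2) (2,1) (1,0) [ray(0,-1) blocked at (4,1)]
W attacks (5,5): no

Answer: no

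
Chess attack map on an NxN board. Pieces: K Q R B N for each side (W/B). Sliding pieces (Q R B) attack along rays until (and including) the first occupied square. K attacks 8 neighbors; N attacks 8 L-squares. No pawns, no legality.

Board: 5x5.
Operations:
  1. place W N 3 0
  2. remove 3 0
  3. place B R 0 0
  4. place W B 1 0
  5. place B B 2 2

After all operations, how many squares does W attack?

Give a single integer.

Op 1: place WN@(3,0)
Op 2: remove (3,0)
Op 3: place BR@(0,0)
Op 4: place WB@(1,0)
Op 5: place BB@(2,2)
Per-piece attacks for W:
  WB@(1,0): attacks (2,1) (3,2) (4,3) (0,1)
Union (4 distinct): (0,1) (2,1) (3,2) (4,3)

Answer: 4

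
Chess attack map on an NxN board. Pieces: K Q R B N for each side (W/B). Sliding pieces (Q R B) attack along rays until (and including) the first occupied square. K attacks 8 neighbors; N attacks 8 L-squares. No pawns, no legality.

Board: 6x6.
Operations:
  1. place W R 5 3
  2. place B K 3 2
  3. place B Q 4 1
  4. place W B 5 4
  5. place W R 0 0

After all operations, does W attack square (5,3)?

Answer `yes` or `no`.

Answer: no

Derivation:
Op 1: place WR@(5,3)
Op 2: place BK@(3,2)
Op 3: place BQ@(4,1)
Op 4: place WB@(5,4)
Op 5: place WR@(0,0)
Per-piece attacks for W:
  WR@(0,0): attacks (0,1) (0,2) (0,3) (0,4) (0,5) (1,0) (2,0) (3,0) (4,0) (5,0)
  WR@(5,3): attacks (5,4) (5,2) (5,1) (5,0) (4,3) (3,3) (2,3) (1,3) (0,3) [ray(0,1) blocked at (5,4)]
  WB@(5,4): attacks (4,5) (4,3) (3,2) [ray(-1,-1) blocked at (3,2)]
W attacks (5,3): no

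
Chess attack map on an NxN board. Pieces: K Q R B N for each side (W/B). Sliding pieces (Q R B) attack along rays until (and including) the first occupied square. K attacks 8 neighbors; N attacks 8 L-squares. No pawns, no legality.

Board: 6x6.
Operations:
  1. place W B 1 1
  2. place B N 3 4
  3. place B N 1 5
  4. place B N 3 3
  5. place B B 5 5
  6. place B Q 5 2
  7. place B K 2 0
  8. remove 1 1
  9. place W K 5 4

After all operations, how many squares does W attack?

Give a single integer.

Op 1: place WB@(1,1)
Op 2: place BN@(3,4)
Op 3: place BN@(1,5)
Op 4: place BN@(3,3)
Op 5: place BB@(5,5)
Op 6: place BQ@(5,2)
Op 7: place BK@(2,0)
Op 8: remove (1,1)
Op 9: place WK@(5,4)
Per-piece attacks for W:
  WK@(5,4): attacks (5,5) (5,3) (4,4) (4,5) (4,3)
Union (5 distinct): (4,3) (4,4) (4,5) (5,3) (5,5)

Answer: 5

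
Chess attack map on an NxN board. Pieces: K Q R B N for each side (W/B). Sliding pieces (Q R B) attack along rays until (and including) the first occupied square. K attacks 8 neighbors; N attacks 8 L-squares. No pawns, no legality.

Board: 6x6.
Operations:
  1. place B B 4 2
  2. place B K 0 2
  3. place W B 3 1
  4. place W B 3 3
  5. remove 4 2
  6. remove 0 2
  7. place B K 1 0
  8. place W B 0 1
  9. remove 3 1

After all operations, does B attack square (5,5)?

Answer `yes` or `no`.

Op 1: place BB@(4,2)
Op 2: place BK@(0,2)
Op 3: place WB@(3,1)
Op 4: place WB@(3,3)
Op 5: remove (4,2)
Op 6: remove (0,2)
Op 7: place BK@(1,0)
Op 8: place WB@(0,1)
Op 9: remove (3,1)
Per-piece attacks for B:
  BK@(1,0): attacks (1,1) (2,0) (0,0) (2,1) (0,1)
B attacks (5,5): no

Answer: no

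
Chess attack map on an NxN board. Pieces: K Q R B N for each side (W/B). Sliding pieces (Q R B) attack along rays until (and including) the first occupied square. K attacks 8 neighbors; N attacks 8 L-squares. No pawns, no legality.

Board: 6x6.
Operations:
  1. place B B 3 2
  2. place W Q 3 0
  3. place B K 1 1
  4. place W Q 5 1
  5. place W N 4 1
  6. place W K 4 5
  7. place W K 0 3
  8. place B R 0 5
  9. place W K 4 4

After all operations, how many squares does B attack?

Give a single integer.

Op 1: place BB@(3,2)
Op 2: place WQ@(3,0)
Op 3: place BK@(1,1)
Op 4: place WQ@(5,1)
Op 5: place WN@(4,1)
Op 6: place WK@(4,5)
Op 7: place WK@(0,3)
Op 8: place BR@(0,5)
Op 9: place WK@(4,4)
Per-piece attacks for B:
  BR@(0,5): attacks (0,4) (0,3) (1,5) (2,5) (3,5) (4,5) [ray(0,-1) blocked at (0,3); ray(1,0) blocked at (4,5)]
  BK@(1,1): attacks (1,2) (1,0) (2,1) (0,1) (2,2) (2,0) (0,2) (0,0)
  BB@(3,2): attacks (4,3) (5,4) (4,1) (2,3) (1,4) (0,5) (2,1) (1,0) [ray(1,-1) blocked at (4,1); ray(-1,1) blocked at (0,5)]
Union (20 distinct): (0,0) (0,1) (0,2) (0,3) (0,4) (0,5) (1,0) (1,2) (1,4) (1,5) (2,0) (2,1) (2,2) (2,3) (2,5) (3,5) (4,1) (4,3) (4,5) (5,4)

Answer: 20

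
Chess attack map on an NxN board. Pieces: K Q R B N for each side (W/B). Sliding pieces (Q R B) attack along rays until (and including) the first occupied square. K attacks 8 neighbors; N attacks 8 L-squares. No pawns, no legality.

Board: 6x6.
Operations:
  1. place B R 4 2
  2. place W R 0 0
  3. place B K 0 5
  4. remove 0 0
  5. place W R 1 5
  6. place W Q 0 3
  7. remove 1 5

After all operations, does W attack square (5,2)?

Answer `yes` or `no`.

Answer: no

Derivation:
Op 1: place BR@(4,2)
Op 2: place WR@(0,0)
Op 3: place BK@(0,5)
Op 4: remove (0,0)
Op 5: place WR@(1,5)
Op 6: place WQ@(0,3)
Op 7: remove (1,5)
Per-piece attacks for W:
  WQ@(0,3): attacks (0,4) (0,5) (0,2) (0,1) (0,0) (1,3) (2,3) (3,3) (4,3) (5,3) (1,4) (2,5) (1,2) (2,1) (3,0) [ray(0,1) blocked at (0,5)]
W attacks (5,2): no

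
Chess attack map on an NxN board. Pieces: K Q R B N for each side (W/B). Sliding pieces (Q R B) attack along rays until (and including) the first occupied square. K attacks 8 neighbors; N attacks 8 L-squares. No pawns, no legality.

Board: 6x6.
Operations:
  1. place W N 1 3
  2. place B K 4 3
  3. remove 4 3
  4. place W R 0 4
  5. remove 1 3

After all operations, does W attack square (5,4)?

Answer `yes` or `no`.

Answer: yes

Derivation:
Op 1: place WN@(1,3)
Op 2: place BK@(4,3)
Op 3: remove (4,3)
Op 4: place WR@(0,4)
Op 5: remove (1,3)
Per-piece attacks for W:
  WR@(0,4): attacks (0,5) (0,3) (0,2) (0,1) (0,0) (1,4) (2,4) (3,4) (4,4) (5,4)
W attacks (5,4): yes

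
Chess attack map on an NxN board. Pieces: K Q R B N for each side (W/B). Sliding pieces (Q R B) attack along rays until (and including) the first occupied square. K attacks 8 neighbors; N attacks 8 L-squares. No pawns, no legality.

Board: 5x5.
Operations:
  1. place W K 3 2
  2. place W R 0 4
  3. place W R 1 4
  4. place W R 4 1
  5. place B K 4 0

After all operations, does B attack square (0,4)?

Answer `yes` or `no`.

Op 1: place WK@(3,2)
Op 2: place WR@(0,4)
Op 3: place WR@(1,4)
Op 4: place WR@(4,1)
Op 5: place BK@(4,0)
Per-piece attacks for B:
  BK@(4,0): attacks (4,1) (3,0) (3,1)
B attacks (0,4): no

Answer: no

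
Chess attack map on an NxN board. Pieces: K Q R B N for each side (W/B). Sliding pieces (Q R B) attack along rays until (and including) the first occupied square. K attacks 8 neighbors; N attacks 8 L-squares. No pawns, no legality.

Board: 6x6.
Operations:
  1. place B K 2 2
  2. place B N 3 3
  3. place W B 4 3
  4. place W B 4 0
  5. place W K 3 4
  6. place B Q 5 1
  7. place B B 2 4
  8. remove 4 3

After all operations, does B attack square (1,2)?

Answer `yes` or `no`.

Op 1: place BK@(2,2)
Op 2: place BN@(3,3)
Op 3: place WB@(4,3)
Op 4: place WB@(4,0)
Op 5: place WK@(3,4)
Op 6: place BQ@(5,1)
Op 7: place BB@(2,4)
Op 8: remove (4,3)
Per-piece attacks for B:
  BK@(2,2): attacks (2,3) (2,1) (3,2) (1,2) (3,3) (3,1) (1,3) (1,1)
  BB@(2,4): attacks (3,5) (3,3) (1,5) (1,3) (0,2) [ray(1,-1) blocked at (3,3)]
  BN@(3,3): attacks (4,5) (5,4) (2,5) (1,4) (4,1) (5,2) (2,1) (1,2)
  BQ@(5,1): attacks (5,2) (5,3) (5,4) (5,5) (5,0) (4,1) (3,1) (2,1) (1,1) (0,1) (4,2) (3,3) (4,0) [ray(-1,1) blocked at (3,3); ray(-1,-1) blocked at (4,0)]
B attacks (1,2): yes

Answer: yes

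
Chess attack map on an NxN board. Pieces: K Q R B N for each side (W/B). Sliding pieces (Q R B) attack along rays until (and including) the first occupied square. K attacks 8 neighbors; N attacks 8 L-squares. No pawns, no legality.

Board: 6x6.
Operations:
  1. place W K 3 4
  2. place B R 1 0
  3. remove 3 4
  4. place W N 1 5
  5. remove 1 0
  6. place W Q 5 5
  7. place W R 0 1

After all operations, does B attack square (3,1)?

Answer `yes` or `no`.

Op 1: place WK@(3,4)
Op 2: place BR@(1,0)
Op 3: remove (3,4)
Op 4: place WN@(1,5)
Op 5: remove (1,0)
Op 6: place WQ@(5,5)
Op 7: place WR@(0,1)
Per-piece attacks for B:
B attacks (3,1): no

Answer: no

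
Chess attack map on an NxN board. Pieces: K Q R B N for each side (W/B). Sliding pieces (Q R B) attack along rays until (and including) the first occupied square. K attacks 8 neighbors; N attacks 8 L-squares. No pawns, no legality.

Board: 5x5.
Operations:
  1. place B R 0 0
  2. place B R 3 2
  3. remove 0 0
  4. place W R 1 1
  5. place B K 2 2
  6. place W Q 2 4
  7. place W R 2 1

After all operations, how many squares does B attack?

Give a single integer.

Answer: 12

Derivation:
Op 1: place BR@(0,0)
Op 2: place BR@(3,2)
Op 3: remove (0,0)
Op 4: place WR@(1,1)
Op 5: place BK@(2,2)
Op 6: place WQ@(2,4)
Op 7: place WR@(2,1)
Per-piece attacks for B:
  BK@(2,2): attacks (2,3) (2,1) (3,2) (1,2) (3,3) (3,1) (1,3) (1,1)
  BR@(3,2): attacks (3,3) (3,4) (3,1) (3,0) (4,2) (2,2) [ray(-1,0) blocked at (2,2)]
Union (12 distinct): (1,1) (1,2) (1,3) (2,1) (2,2) (2,3) (3,0) (3,1) (3,2) (3,3) (3,4) (4,2)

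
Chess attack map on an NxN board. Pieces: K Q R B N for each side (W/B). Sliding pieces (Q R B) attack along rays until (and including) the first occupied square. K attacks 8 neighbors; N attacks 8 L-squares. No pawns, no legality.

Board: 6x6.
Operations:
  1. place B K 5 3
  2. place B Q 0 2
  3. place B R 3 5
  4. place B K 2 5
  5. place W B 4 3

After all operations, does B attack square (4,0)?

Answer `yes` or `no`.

Answer: no

Derivation:
Op 1: place BK@(5,3)
Op 2: place BQ@(0,2)
Op 3: place BR@(3,5)
Op 4: place BK@(2,5)
Op 5: place WB@(4,3)
Per-piece attacks for B:
  BQ@(0,2): attacks (0,3) (0,4) (0,5) (0,1) (0,0) (1,2) (2,2) (3,2) (4,2) (5,2) (1,3) (2,4) (3,5) (1,1) (2,0) [ray(1,1) blocked at (3,5)]
  BK@(2,5): attacks (2,4) (3,5) (1,5) (3,4) (1,4)
  BR@(3,5): attacks (3,4) (3,3) (3,2) (3,1) (3,0) (4,5) (5,5) (2,5) [ray(-1,0) blocked at (2,5)]
  BK@(5,3): attacks (5,4) (5,2) (4,3) (4,4) (4,2)
B attacks (4,0): no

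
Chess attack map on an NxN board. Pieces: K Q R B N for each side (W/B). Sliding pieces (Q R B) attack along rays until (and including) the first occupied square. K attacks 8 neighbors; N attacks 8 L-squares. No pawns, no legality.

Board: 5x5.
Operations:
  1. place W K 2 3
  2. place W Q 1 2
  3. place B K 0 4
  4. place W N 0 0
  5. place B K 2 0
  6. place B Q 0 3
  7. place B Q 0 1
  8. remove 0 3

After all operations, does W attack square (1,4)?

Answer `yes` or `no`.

Op 1: place WK@(2,3)
Op 2: place WQ@(1,2)
Op 3: place BK@(0,4)
Op 4: place WN@(0,0)
Op 5: place BK@(2,0)
Op 6: place BQ@(0,3)
Op 7: place BQ@(0,1)
Op 8: remove (0,3)
Per-piece attacks for W:
  WN@(0,0): attacks (1,2) (2,1)
  WQ@(1,2): attacks (1,3) (1,4) (1,1) (1,0) (2,2) (3,2) (4,2) (0,2) (2,3) (2,1) (3,0) (0,3) (0,1) [ray(1,1) blocked at (2,3); ray(-1,-1) blocked at (0,1)]
  WK@(2,3): attacks (2,4) (2,2) (3,3) (1,3) (3,4) (3,2) (1,4) (1,2)
W attacks (1,4): yes

Answer: yes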